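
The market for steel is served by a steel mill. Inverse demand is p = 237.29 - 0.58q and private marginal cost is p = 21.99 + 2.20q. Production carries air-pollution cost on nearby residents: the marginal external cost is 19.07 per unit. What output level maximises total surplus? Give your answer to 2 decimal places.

q* = 70.59

Social marginal cost = private MC + MEC = 41.06 + 2.20q.
Set SMC = demand: 41.06 + 2.20q = 237.29 - 0.58q → q* = 70.5863.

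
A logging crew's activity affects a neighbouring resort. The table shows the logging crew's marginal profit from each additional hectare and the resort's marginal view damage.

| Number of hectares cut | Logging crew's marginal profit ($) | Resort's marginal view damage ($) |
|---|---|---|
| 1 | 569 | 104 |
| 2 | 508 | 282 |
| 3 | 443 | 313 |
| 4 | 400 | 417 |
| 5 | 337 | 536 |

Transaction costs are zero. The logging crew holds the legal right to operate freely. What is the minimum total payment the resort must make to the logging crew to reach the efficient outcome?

Left alone the logging crew would choose level 5 (marginal profit stays positive).
Efficient level: k* = 3 (marginal profit ≥ marginal view damage through 3).
The resort must at least cover the logging crew's forgone profit from cutting 5→3: 400 + 337 = 737.

$737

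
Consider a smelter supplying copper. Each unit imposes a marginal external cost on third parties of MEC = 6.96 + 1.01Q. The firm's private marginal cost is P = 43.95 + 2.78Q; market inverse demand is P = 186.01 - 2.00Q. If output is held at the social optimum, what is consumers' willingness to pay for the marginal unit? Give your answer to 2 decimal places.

P = 139.34

Social marginal cost = private MC + MEC = 50.91 + 3.79Q.
Set SMC = demand: 50.91 + 3.79Q = 186.01 - 2.00Q → Q* = 23.3333.
Consumer price on the demand curve at Q*: 186.01 − 2.00×23.3333 = 139.3434.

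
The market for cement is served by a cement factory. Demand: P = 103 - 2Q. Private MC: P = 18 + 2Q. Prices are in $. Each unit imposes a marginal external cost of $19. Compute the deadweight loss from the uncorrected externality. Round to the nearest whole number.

DWL = $45

Market equilibrium (private): 18 + 2Q = 103 - 2Q → Q_m = 21.2500.
Social marginal cost = private MC + MEC = 37 + 2Q.
Set SMC = demand: 37 + 2Q = 103 - 2Q → Q* = 16.5000.
Between Q* and Q_m the wedge SMC − demand runs linearly from 0 to MEC(Q_m), so the loss is a triangle.
DWL = ½ × 4.7500 × 19.0000 = 45.1250.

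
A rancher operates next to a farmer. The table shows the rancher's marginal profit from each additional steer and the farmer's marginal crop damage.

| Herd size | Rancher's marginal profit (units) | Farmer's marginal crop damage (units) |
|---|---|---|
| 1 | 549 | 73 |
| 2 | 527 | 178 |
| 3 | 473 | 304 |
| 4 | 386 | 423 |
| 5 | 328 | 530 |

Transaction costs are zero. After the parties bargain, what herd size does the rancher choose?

Bargaining reaches the level where marginal profit last exceeds marginal crop damage.
That holds through level 3 (473 ≥ 304) but not at 4 (386 < 423).

3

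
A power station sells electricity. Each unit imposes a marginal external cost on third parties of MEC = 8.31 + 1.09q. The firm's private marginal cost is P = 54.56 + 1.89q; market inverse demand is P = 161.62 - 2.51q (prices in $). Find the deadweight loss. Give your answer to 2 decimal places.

Market equilibrium (private): 54.56 + 1.89q = 161.62 - 2.51q → q_m = 24.3318.
Social marginal cost = private MC + MEC = 62.87 + 2.98q.
Set SMC = demand: 62.87 + 2.98q = 161.62 - 2.51q → q* = 17.9872.
The loss is the area between SMC and demand from q* to q_m; with linear curves that's a triangle of height MEC(q_m).
DWL = ½ × 6.3446 × 34.8317 = 110.4966.

DWL = $110.50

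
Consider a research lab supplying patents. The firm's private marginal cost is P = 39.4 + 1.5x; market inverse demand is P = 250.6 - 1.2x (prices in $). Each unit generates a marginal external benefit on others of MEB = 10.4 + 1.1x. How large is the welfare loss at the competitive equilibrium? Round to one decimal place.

DWL = $2906.7

Market equilibrium (private): 39.4 + 1.5x = 250.6 - 1.2x → x_m = 78.2222.
Social marginal cost = private MC − MEB = 29.0 + 0.4x.
Set SMC = demand: 29.0 + 0.4x = 250.6 - 1.2x → x* = 138.5000.
Height of the DWL triangle at x_m is demand(x_m) − SMC(x_m) = MEB(x_m) = 96.4444.
DWL = ½ × 60.2778 × 96.4444 = 2906.7281.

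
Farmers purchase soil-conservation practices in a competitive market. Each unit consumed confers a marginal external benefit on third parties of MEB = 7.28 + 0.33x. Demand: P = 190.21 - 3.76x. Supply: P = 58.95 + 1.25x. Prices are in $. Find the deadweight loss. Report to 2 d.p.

Market equilibrium (private): 58.95 + 1.25x = 190.21 - 3.76x → x_m = 26.1996.
Social marginal benefit = demand + MEB = 197.49 - 3.43x.
Set SMB = MC: 197.49 - 3.43x = 58.95 + 1.25x → x* = 29.6026.
The loss is the area between SMB and MC from x* to x_m; with linear curves that's a triangle of height MEB(x_m).
DWL = ½ × 3.4030 × 15.9259 = 27.0979.

DWL = $27.10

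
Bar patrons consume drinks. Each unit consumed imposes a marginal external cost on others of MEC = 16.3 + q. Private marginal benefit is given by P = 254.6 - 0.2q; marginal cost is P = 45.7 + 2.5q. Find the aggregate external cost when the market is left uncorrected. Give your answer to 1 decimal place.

4254.2

Market equilibrium (private): 45.7 + 2.5q = 254.6 - 0.2q → q_m = 77.3704.
Total external cost = ∫₀^{q_m} (16.3 + 1.0q) dq = 16.3×77.3704 + ½×1.0×77.3704² = 4254.2269.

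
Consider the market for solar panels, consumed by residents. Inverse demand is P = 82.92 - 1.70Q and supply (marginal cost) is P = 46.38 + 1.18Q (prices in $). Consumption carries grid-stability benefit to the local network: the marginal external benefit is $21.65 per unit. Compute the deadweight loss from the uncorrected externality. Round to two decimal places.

DWL = $81.38

Market equilibrium (private): 46.38 + 1.18Q = 82.92 - 1.70Q → Q_m = 12.6875.
Social marginal benefit = demand + MEB = 104.57 - 1.70Q.
Set SMB = MC: 104.57 - 1.70Q = 46.38 + 1.18Q → Q* = 20.2049.
The welfare-loss triangle has base |Q_m − Q*| and height MEB(Q_m) (the vertical gap between SMB and MC is zero at Q* and MEB at Q_m).
DWL = ½ × 7.5174 × 21.6500 = 81.3759.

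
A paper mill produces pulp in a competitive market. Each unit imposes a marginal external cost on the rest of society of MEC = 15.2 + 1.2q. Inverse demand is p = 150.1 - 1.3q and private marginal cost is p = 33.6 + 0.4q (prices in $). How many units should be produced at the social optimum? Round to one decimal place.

Social marginal cost = private MC + MEC = 48.8 + 1.6q.
Set SMC = demand: 48.8 + 1.6q = 150.1 - 1.3q → q* = 34.9310.

q* = 34.9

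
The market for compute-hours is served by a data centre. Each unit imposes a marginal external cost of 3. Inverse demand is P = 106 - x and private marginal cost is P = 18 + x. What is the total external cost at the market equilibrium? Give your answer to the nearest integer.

Market equilibrium (private): 18 + x = 106 - x → x_m = 44.0000.
Total external cost = MEC × x_m = 3 × 44.0000 = 132.0000.

132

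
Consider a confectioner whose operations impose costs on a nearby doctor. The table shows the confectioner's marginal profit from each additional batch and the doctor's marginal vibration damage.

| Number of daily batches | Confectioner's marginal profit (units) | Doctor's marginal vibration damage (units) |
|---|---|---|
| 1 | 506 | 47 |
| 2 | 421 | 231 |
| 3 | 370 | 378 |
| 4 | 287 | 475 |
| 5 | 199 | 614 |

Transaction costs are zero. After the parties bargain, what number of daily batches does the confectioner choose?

2

Bargaining reaches the level where marginal profit last exceeds marginal vibration damage.
That holds through level 2 (421 ≥ 231) but not at 3 (370 < 378).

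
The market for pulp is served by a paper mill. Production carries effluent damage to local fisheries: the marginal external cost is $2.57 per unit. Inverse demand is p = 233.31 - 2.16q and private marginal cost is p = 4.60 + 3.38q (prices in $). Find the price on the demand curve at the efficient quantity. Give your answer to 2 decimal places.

Social marginal cost = private MC + MEC = 7.17 + 3.38q.
Set SMC = demand: 7.17 + 3.38q = 233.31 - 2.16q → q* = 40.8195.
Consumer price on the demand curve at q*: 233.31 − 2.16×40.8195 = 145.1399.

P = $145.14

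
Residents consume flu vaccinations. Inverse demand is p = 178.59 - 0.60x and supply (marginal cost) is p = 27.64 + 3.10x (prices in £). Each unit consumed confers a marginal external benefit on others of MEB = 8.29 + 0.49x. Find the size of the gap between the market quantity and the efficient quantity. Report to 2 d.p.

Market equilibrium (private): 27.64 + 3.10x = 178.59 - 0.60x → x_m = 40.7973.
Social marginal benefit = demand + MEB = 186.88 - 0.11x.
Set SMB = MC: 186.88 - 0.11x = 27.64 + 3.10x → x* = 49.6075.
Gap = |40.7973 − 49.6075| = 8.8102.

8.81 units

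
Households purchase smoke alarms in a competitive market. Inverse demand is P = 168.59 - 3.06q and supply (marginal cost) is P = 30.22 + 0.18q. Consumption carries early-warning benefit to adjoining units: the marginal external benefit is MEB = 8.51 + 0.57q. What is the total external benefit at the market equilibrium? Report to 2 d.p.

883.24

Market equilibrium (private): 30.22 + 0.18q = 168.59 - 3.06q → q_m = 42.7068.
Total external benefit = ∫₀^{q_m} (8.51 + 0.57q) dq = 8.51×42.7068 + ½×0.57×42.7068² = 883.2380.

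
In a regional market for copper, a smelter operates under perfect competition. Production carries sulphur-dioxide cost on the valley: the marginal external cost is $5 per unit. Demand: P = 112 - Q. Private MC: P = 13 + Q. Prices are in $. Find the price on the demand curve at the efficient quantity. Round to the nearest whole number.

Social marginal cost = private MC + MEC = 18 + Q.
Set SMC = demand: 18 + Q = 112 - Q → Q* = 47.0000.
Consumer price on the demand curve at Q*: 112 − 1×47.0000 = 65.0000.

P = $65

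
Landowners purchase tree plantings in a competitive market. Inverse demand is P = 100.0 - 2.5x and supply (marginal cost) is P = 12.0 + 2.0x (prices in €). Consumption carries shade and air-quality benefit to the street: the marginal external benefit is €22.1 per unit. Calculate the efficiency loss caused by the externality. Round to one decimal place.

Market equilibrium (private): 12.0 + 2.0x = 100.0 - 2.5x → x_m = 19.5556.
Social marginal benefit = demand + MEB = 122.1 - 2.5x.
Set SMB = MC: 122.1 - 2.5x = 12.0 + 2.0x → x* = 24.4667.
The welfare-loss triangle has base |x_m − x*| and height MEB(x_m) (the vertical gap between SMB and MC is zero at x* and MEB at x_m).
DWL = ½ × 4.9111 × 22.1000 = 54.2677.

DWL = €54.3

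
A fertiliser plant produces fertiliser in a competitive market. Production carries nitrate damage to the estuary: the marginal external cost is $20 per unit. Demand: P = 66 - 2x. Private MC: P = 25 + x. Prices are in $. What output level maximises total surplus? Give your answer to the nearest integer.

Social marginal cost = private MC + MEC = 45 + x.
Set SMC = demand: 45 + x = 66 - 2x → x* = 7.0000.

x* = 7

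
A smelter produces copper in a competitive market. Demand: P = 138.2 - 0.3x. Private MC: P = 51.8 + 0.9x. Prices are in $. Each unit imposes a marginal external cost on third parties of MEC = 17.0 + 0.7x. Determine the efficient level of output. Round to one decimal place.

x* = 36.5

Social marginal cost = private MC + MEC = 68.8 + 1.6x.
Set SMC = demand: 68.8 + 1.6x = 138.2 - 0.3x → x* = 36.5263.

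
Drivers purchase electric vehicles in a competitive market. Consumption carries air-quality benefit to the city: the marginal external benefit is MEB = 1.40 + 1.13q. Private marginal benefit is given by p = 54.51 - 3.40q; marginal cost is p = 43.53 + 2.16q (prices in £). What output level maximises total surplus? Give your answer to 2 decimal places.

Social marginal benefit = demand + MEB = 55.91 - 2.27q.
Set SMB = MC: 55.91 - 2.27q = 43.53 + 2.16q → q* = 2.7946.

q* = 2.79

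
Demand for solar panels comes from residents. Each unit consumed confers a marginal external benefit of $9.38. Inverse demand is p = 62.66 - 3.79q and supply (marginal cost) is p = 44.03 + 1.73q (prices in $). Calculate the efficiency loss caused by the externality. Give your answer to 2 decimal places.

Market equilibrium (private): 44.03 + 1.73q = 62.66 - 3.79q → q_m = 3.3750.
Social marginal benefit = demand + MEB = 72.04 - 3.79q.
Set SMB = MC: 72.04 - 3.79q = 44.03 + 1.73q → q* = 5.0743.
Height of the DWL triangle at q_m is SMB(q_m) − MC(q_m) = MEB(q_m) = 9.3800.
DWL = ½ × 1.6993 × 9.3800 = 7.9697.

DWL = $7.97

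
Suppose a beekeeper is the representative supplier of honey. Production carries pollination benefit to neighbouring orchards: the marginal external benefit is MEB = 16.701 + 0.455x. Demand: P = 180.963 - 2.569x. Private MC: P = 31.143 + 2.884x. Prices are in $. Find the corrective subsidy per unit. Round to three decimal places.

subsidy = $31.860 per unit

Social marginal cost = private MC − MEB = 14.442 + 2.429x.
Set SMC = demand: 14.442 + 2.429x = 180.963 - 2.569x → x* = 33.3175.
The Pigouvian subsidy equals MEB at x*: 16.701 + 0.455×33.3175 = 31.8605.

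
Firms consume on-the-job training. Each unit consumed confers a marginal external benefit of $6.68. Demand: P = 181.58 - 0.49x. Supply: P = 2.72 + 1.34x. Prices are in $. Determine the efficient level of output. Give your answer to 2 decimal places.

Social marginal benefit = demand + MEB = 188.26 - 0.49x.
Set SMB = MC: 188.26 - 0.49x = 2.72 + 1.34x → x* = 101.3880.

x* = 101.39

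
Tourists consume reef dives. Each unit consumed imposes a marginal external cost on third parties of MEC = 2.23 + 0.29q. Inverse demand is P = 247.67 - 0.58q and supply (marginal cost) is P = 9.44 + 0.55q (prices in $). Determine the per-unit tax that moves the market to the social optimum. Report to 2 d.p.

tax = $50.43 per unit

Social marginal benefit = demand − MEC = 245.44 - 0.87q.
Set SMB = MC: 245.44 - 0.87q = 9.44 + 0.55q → q* = 166.1972.
The Pigouvian tax equals MEC at q*: 2.23 + 0.29×166.1972 = 50.4272.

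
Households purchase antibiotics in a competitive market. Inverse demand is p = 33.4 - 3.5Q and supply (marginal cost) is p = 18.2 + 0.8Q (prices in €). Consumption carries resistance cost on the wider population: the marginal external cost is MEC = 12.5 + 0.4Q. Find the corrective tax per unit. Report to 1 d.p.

tax = €12.7 per unit

Social marginal benefit = demand − MEC = 20.9 - 3.9Q.
Set SMB = MC: 20.9 - 3.9Q = 18.2 + 0.8Q → Q* = 0.5745.
The Pigouvian tax equals MEC at Q*: 12.5 + 0.4×0.5745 = 12.7298.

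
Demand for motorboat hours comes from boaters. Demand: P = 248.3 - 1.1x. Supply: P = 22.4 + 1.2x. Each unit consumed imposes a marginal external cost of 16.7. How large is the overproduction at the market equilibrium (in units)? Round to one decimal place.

7.3 units

Market equilibrium (private): 22.4 + 1.2x = 248.3 - 1.1x → x_m = 98.2174.
Social marginal benefit = demand − MEC = 231.6 - 1.1x.
Set SMB = MC: 231.6 - 1.1x = 22.4 + 1.2x → x* = 90.9565.
Gap = |98.2174 − 90.9565| = 7.2609.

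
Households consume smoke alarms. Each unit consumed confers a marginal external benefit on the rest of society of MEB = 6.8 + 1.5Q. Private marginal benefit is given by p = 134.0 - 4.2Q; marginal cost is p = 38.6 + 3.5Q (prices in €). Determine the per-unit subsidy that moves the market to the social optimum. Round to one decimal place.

subsidy = €31.5 per unit

Social marginal benefit = demand + MEB = 140.8 - 2.7Q.
Set SMB = MC: 140.8 - 2.7Q = 38.6 + 3.5Q → Q* = 16.4839.
The Pigouvian subsidy equals MEB at Q*: 6.8 + 1.5×16.4839 = 31.5259.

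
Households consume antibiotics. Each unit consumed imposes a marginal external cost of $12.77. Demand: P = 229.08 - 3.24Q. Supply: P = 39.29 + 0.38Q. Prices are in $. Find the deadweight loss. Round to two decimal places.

Market equilibrium (private): 39.29 + 0.38Q = 229.08 - 3.24Q → Q_m = 52.4282.
Social marginal benefit = demand − MEC = 216.31 - 3.24Q.
Set SMB = MC: 216.31 - 3.24Q = 39.29 + 0.38Q → Q* = 48.9006.
Between Q* and Q_m the wedge MC − SMB runs linearly from 0 to MEC(Q_m), so the loss is a triangle.
DWL = ½ × 3.5276 × 12.7700 = 22.5237.

DWL = $22.52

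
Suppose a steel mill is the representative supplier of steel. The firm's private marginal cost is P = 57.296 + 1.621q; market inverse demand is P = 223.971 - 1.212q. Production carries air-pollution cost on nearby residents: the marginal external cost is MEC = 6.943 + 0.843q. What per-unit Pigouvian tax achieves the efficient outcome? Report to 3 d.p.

tax = 43.574 per unit

Social marginal cost = private MC + MEC = 64.239 + 2.464q.
Set SMC = demand: 64.239 + 2.464q = 223.971 - 1.212q → q* = 43.4527.
The Pigouvian tax equals MEC at q*: 6.943 + 0.843×43.4527 = 43.5736.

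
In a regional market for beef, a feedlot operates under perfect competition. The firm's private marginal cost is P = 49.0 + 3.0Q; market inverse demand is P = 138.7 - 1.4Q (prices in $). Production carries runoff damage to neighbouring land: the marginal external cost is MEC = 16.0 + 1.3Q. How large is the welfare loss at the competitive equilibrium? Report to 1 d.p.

DWL = $158.5

Market equilibrium (private): 49.0 + 3.0Q = 138.7 - 1.4Q → Q_m = 20.3864.
Social marginal cost = private MC + MEC = 65.0 + 4.3Q.
Set SMC = demand: 65.0 + 4.3Q = 138.7 - 1.4Q → Q* = 12.9298.
Between Q* and Q_m the wedge SMC − demand runs linearly from 0 to MEC(Q_m), so the loss is a triangle.
DWL = ½ × 7.4566 × 42.5023 = 158.4613.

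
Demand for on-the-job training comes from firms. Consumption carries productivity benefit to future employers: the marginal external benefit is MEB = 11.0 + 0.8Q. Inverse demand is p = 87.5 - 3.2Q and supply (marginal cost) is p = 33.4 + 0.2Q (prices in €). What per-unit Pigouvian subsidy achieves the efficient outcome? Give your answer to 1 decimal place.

subsidy = €31.0 per unit

Social marginal benefit = demand + MEB = 98.5 - 2.4Q.
Set SMB = MC: 98.5 - 2.4Q = 33.4 + 0.2Q → Q* = 25.0385.
The Pigouvian subsidy equals MEB at Q*: 11.0 + 0.8×25.0385 = 31.0308.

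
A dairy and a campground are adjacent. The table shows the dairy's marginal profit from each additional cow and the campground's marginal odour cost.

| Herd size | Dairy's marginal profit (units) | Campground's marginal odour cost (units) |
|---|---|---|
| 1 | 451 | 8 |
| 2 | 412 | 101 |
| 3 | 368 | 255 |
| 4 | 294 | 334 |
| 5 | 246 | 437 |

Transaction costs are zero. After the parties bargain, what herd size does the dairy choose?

3

Bargaining reaches the level where marginal profit last exceeds marginal odour cost.
That holds through level 3 (368 ≥ 255) but not at 4 (294 < 334).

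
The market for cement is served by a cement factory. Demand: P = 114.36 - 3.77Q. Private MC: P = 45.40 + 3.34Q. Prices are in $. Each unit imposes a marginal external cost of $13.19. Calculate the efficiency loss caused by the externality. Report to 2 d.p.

Market equilibrium (private): 45.40 + 3.34Q = 114.36 - 3.77Q → Q_m = 9.6990.
Social marginal cost = private MC + MEC = 58.59 + 3.34Q.
Set SMC = demand: 58.59 + 3.34Q = 114.36 - 3.77Q → Q* = 7.8439.
The welfare-loss triangle has base |Q_m − Q*| and height MEC(Q_m) (the vertical gap between SMC and demand is zero at Q* and MEC at Q_m).
DWL = ½ × 1.8551 × 13.1900 = 12.2344.

DWL = $12.23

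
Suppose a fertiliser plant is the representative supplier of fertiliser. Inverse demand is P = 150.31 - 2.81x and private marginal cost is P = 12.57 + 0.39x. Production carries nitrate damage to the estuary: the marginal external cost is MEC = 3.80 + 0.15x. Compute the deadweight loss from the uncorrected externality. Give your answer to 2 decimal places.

DWL = 15.70

Market equilibrium (private): 12.57 + 0.39x = 150.31 - 2.81x → x_m = 43.0438.
Social marginal cost = private MC + MEC = 16.37 + 0.54x.
Set SMC = demand: 16.37 + 0.54x = 150.31 - 2.81x → x* = 39.9821.
The loss is the area between SMC and demand from x* to x_m; with linear curves that's a triangle of height MEC(x_m).
DWL = ½ × 3.0617 × 10.2566 = 15.7013.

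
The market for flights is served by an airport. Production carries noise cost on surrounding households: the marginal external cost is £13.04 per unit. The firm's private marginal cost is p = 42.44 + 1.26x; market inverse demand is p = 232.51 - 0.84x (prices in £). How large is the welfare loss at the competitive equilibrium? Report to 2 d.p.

Market equilibrium (private): 42.44 + 1.26x = 232.51 - 0.84x → x_m = 90.5095.
Social marginal cost = private MC + MEC = 55.48 + 1.26x.
Set SMC = demand: 55.48 + 1.26x = 232.51 - 0.84x → x* = 84.3000.
The loss is the area between SMC and demand from x* to x_m; with linear curves that's a triangle of height MEC(x_m).
DWL = ½ × 6.2095 × 13.0400 = 40.4859.

DWL = £40.49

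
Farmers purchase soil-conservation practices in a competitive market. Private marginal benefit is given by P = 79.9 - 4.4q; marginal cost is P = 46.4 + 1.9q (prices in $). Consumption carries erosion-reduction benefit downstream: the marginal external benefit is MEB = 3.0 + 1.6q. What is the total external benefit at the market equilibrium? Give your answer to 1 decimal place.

$38.6

Market equilibrium (private): 46.4 + 1.9q = 79.9 - 4.4q → q_m = 5.3175.
Total external benefit = ∫₀^{q_m} (3.0 + 1.6q) dq = 3.0×5.3175 + ½×1.6×5.3175² = 38.5731.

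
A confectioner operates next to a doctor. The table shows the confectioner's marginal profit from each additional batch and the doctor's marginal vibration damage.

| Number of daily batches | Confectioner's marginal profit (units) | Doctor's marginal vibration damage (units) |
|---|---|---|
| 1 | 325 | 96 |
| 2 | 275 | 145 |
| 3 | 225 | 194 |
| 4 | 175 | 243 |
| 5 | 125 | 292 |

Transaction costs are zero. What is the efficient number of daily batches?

Bargaining reaches the level where marginal profit last exceeds marginal vibration damage.
That holds through level 3 (225 ≥ 194) but not at 4 (175 < 243).

3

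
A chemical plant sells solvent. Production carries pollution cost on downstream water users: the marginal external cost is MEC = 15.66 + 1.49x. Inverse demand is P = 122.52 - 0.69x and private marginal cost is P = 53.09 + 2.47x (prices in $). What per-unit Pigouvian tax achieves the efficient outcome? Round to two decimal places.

tax = $32.89 per unit

Social marginal cost = private MC + MEC = 68.75 + 3.96x.
Set SMC = demand: 68.75 + 3.96x = 122.52 - 0.69x → x* = 11.5634.
The Pigouvian tax equals MEC at x*: 15.66 + 1.49×11.5634 = 32.8895.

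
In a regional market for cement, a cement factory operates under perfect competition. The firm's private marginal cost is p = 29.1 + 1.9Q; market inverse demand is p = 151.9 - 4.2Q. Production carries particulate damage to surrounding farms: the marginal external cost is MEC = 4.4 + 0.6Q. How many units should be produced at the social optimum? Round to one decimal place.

Social marginal cost = private MC + MEC = 33.5 + 2.5Q.
Set SMC = demand: 33.5 + 2.5Q = 151.9 - 4.2Q → Q* = 17.6716.

Q* = 17.7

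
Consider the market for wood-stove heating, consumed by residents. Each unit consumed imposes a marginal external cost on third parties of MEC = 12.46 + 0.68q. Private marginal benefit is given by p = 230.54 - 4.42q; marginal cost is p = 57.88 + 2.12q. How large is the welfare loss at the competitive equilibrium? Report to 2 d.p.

DWL = 64.05

Market equilibrium (private): 57.88 + 2.12q = 230.54 - 4.42q → q_m = 26.4006.
Social marginal benefit = demand − MEC = 218.08 - 5.10q.
Set SMB = MC: 218.08 - 5.10q = 57.88 + 2.12q → q* = 22.1884.
Height of the DWL triangle at q_m is MC(q_m) − SMB(q_m) = MEC(q_m) = 30.4124.
DWL = ½ × 4.2122 × 30.4124 = 64.0516.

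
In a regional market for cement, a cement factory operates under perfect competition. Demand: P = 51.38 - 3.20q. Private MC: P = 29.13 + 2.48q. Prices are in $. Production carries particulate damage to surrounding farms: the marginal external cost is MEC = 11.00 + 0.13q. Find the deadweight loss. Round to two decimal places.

Market equilibrium (private): 29.13 + 2.48q = 51.38 - 3.20q → q_m = 3.9173.
Social marginal cost = private MC + MEC = 40.13 + 2.61q.
Set SMC = demand: 40.13 + 2.61q = 51.38 - 3.20q → q* = 1.9363.
Height of the DWL triangle at q_m is SMC(q_m) − demand(q_m) = MEC(q_m) = 11.5092.
DWL = ½ × 1.9810 × 11.5092 = 11.3999.

DWL = $11.40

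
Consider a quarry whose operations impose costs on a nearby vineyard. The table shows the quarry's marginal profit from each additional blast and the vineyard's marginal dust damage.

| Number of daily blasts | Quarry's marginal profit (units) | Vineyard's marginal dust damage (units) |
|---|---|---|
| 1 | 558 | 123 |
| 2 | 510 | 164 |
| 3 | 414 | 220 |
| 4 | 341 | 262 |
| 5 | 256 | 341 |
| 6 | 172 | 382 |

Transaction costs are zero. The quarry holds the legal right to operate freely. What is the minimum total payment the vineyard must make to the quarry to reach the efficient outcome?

428

Left alone the quarry would choose level 6 (marginal profit stays positive).
Efficient level: k* = 4 (marginal profit ≥ marginal dust damage through 4).
The vineyard must at least cover the quarry's forgone profit from cutting 6→4: 256 + 172 = 428.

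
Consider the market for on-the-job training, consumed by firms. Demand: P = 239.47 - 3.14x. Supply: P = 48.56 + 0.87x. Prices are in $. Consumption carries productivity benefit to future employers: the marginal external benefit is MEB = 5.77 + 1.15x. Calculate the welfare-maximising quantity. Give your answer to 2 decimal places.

Social marginal benefit = demand + MEB = 245.24 - 1.99x.
Set SMB = MC: 245.24 - 1.99x = 48.56 + 0.87x → x* = 68.7692.

x* = 68.77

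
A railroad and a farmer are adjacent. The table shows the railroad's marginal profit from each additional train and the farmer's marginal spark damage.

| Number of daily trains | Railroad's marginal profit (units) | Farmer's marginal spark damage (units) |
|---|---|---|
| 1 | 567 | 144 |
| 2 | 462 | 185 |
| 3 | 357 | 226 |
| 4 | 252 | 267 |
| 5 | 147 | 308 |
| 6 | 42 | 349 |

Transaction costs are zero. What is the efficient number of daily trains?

3

Bargaining reaches the level where marginal profit last exceeds marginal spark damage.
That holds through level 3 (357 ≥ 226) but not at 4 (252 < 267).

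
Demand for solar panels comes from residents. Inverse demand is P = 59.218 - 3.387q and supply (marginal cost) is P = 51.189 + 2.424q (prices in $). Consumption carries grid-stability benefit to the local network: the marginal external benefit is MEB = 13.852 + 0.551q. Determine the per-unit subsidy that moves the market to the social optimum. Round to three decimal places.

subsidy = $16.144 per unit

Social marginal benefit = demand + MEB = 73.070 - 2.836q.
Set SMB = MC: 73.070 - 2.836q = 51.189 + 2.424q → q* = 4.1599.
The Pigouvian subsidy equals MEB at q*: 13.852 + 0.551×4.1599 = 16.1441.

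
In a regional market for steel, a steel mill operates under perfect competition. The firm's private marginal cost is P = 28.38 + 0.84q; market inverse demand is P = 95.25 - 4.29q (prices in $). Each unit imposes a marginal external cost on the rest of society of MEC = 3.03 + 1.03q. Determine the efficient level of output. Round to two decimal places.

q* = 10.36

Social marginal cost = private MC + MEC = 31.41 + 1.87q.
Set SMC = demand: 31.41 + 1.87q = 95.25 - 4.29q → q* = 10.3636.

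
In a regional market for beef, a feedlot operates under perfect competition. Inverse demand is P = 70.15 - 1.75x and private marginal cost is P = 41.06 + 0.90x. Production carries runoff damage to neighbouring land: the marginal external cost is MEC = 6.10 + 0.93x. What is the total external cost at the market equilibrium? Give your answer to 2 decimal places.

123.00

Market equilibrium (private): 41.06 + 0.90x = 70.15 - 1.75x → x_m = 10.9774.
Total external cost = ∫₀^{x_m} (6.10 + 0.93x) dx = 6.10×10.9774 + ½×0.93×10.9774² = 122.9962.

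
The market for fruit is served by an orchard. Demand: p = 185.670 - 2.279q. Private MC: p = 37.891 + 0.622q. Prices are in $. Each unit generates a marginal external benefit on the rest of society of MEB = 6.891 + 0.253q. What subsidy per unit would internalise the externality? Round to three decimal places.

Social marginal cost = private MC − MEB = 31.000 + 0.369q.
Set SMC = demand: 31.000 + 0.369q = 185.670 - 2.279q → q* = 58.4101.
The Pigouvian subsidy equals MEB at q*: 6.891 + 0.253×58.4101 = 21.6688.

subsidy = $21.669 per unit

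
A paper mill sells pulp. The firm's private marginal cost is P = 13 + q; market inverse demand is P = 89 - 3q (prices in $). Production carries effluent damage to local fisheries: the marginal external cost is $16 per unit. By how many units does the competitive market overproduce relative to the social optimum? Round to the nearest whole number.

4 units

Market equilibrium (private): 13 + q = 89 - 3q → q_m = 19.0000.
Social marginal cost = private MC + MEC = 29 + q.
Set SMC = demand: 29 + q = 89 - 3q → q* = 15.0000.
Gap = |19.0000 − 15.0000| = 4.0000.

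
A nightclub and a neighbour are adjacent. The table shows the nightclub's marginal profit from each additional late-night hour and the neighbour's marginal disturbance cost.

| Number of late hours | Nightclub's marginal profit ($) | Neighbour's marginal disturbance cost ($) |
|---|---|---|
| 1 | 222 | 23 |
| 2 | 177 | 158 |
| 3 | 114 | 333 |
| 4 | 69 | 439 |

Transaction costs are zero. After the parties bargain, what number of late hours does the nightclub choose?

2

Bargaining reaches the level where marginal profit last exceeds marginal disturbance cost.
That holds through level 2 (177 ≥ 158) but not at 3 (114 < 333).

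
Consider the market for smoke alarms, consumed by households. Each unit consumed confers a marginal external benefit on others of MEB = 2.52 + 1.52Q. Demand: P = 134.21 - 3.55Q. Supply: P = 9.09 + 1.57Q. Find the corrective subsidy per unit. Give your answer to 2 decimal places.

subsidy = 56.41 per unit

Social marginal benefit = demand + MEB = 136.73 - 2.03Q.
Set SMB = MC: 136.73 - 2.03Q = 9.09 + 1.57Q → Q* = 35.4556.
The Pigouvian subsidy equals MEB at Q*: 2.52 + 1.52×35.4556 = 56.4125.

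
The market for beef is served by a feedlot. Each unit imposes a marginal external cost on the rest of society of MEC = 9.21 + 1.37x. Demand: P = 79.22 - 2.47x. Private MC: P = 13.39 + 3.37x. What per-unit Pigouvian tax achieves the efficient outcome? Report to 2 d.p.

tax = 19.97 per unit

Social marginal cost = private MC + MEC = 22.60 + 4.74x.
Set SMC = demand: 22.60 + 4.74x = 79.22 - 2.47x → x* = 7.8530.
The Pigouvian tax equals MEC at x*: 9.21 + 1.37×7.8530 = 19.9686.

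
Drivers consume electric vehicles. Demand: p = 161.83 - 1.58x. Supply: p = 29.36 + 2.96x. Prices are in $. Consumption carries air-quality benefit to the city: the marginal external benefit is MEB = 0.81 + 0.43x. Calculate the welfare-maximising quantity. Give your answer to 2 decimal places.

Social marginal benefit = demand + MEB = 162.64 - 1.15x.
Set SMB = MC: 162.64 - 1.15x = 29.36 + 2.96x → x* = 32.4282.

x* = 32.43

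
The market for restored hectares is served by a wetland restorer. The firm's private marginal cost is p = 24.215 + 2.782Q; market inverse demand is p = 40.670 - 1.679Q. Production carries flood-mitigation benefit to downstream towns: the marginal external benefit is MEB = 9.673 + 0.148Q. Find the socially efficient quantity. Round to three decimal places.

Social marginal cost = private MC − MEB = 14.542 + 2.634Q.
Set SMC = demand: 14.542 + 2.634Q = 40.670 - 1.679Q → Q* = 6.0580.

Q* = 6.058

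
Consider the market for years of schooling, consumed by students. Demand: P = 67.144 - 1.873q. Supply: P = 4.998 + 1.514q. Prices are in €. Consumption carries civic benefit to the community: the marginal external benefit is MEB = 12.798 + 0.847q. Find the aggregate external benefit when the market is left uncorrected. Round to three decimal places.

Market equilibrium (private): 4.998 + 1.514q = 67.144 - 1.873q → q_m = 18.3484.
Total external benefit = ∫₀^{q_m} (12.798 + 0.847q) dq = 12.798×18.3484 + ½×0.847×18.3484² = 377.3999.

€377.400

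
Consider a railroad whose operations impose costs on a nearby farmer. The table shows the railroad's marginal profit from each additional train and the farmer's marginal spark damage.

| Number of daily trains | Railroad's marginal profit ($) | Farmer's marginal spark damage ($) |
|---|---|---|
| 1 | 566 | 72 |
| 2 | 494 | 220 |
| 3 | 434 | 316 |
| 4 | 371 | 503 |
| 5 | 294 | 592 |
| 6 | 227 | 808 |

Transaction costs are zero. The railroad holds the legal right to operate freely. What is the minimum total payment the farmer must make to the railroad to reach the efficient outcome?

$892

Left alone the railroad would choose level 6 (marginal profit stays positive).
Efficient level: k* = 3 (marginal profit ≥ marginal spark damage through 3).
The farmer must at least cover the railroad's forgone profit from cutting 6→3: 371 + 294 + 227 = 892.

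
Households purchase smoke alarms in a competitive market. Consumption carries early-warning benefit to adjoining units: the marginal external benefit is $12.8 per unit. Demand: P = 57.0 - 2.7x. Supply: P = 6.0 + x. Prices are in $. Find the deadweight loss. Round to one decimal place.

DWL = $22.1

Market equilibrium (private): 6.0 + x = 57.0 - 2.7x → x_m = 13.7838.
Social marginal benefit = demand + MEB = 69.8 - 2.7x.
Set SMB = MC: 69.8 - 2.7x = 6.0 + x → x* = 17.2432.
Height of the DWL triangle at x_m is SMB(x_m) − MC(x_m) = MEB(x_m) = 12.8000.
DWL = ½ × 3.4594 × 12.8000 = 22.1402.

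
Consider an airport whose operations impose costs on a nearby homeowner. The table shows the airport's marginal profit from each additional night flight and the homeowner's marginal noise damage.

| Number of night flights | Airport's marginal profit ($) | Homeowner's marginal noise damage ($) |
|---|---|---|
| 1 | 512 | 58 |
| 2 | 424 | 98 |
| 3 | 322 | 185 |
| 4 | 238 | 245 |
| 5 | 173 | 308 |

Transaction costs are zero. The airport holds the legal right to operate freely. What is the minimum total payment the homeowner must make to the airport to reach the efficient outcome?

$411

Left alone the airport would choose level 5 (marginal profit stays positive).
Efficient level: k* = 3 (marginal profit ≥ marginal noise damage through 3).
The homeowner must at least cover the airport's forgone profit from cutting 5→3: 238 + 173 = 411.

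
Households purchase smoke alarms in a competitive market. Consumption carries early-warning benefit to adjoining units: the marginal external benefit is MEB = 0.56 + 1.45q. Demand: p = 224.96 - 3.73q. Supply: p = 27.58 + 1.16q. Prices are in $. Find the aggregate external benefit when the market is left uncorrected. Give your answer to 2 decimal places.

$1203.81

Market equilibrium (private): 27.58 + 1.16q = 224.96 - 3.73q → q_m = 40.3640.
Total external benefit = ∫₀^{q_m} (0.56 + 1.45q) dq = 0.56×40.3640 + ½×1.45×40.3640² = 1203.8119.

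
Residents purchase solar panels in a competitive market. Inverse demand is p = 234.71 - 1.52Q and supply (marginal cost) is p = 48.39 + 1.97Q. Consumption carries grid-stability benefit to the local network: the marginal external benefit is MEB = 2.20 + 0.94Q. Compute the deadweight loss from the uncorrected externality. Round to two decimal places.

DWL = 538.05

Market equilibrium (private): 48.39 + 1.97Q = 234.71 - 1.52Q → Q_m = 53.3868.
Social marginal benefit = demand + MEB = 236.91 - 0.58Q.
Set SMB = MC: 236.91 - 0.58Q = 48.39 + 1.97Q → Q* = 73.9294.
The loss is the area between SMB and MC from Q* to Q_m; with linear curves that's a triangle of height MEB(Q_m).
DWL = ½ × 20.5426 × 52.3836 = 538.0477.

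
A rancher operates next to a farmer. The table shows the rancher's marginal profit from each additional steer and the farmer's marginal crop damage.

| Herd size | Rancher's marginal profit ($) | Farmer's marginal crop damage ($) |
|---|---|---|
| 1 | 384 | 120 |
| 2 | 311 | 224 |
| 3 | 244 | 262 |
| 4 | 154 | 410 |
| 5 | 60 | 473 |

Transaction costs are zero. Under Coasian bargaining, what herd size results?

Bargaining reaches the level where marginal profit last exceeds marginal crop damage.
That holds through level 2 (311 ≥ 224) but not at 3 (244 < 262).

2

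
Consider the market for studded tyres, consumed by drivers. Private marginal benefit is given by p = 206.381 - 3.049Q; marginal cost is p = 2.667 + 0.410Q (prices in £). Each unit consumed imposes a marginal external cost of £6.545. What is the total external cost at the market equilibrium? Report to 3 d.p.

Market equilibrium (private): 2.667 + 0.410Q = 206.381 - 3.049Q → Q_m = 58.8939.
Total external cost = MEC × Q_m = 6.545 × 58.8939 = 385.4606.

£385.461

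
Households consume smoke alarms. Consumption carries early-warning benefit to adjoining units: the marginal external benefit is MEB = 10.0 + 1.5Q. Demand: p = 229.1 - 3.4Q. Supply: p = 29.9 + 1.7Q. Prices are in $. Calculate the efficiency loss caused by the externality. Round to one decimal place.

Market equilibrium (private): 29.9 + 1.7Q = 229.1 - 3.4Q → Q_m = 39.0588.
Social marginal benefit = demand + MEB = 239.1 - 1.9Q.
Set SMB = MC: 239.1 - 1.9Q = 29.9 + 1.7Q → Q* = 58.1111.
Between Q* and Q_m the wedge SMB − MC runs linearly from 0 to MEB(Q_m), so the loss is a triangle.
DWL = ½ × 19.0523 × 68.5882 = 653.3815.

DWL = $653.4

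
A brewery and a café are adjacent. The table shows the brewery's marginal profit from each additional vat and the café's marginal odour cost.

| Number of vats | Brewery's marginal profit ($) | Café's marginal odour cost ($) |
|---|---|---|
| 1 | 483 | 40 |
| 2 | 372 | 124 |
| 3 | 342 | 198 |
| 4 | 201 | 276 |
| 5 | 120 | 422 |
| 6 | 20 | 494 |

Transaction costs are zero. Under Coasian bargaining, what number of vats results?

Bargaining reaches the level where marginal profit last exceeds marginal odour cost.
That holds through level 3 (342 ≥ 198) but not at 4 (201 < 276).

3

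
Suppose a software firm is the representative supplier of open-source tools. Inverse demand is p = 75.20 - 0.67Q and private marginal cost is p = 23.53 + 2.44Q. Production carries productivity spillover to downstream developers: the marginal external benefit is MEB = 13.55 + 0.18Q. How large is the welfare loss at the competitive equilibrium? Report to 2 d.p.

DWL = 46.69

Market equilibrium (private): 23.53 + 2.44Q = 75.20 - 0.67Q → Q_m = 16.6141.
Social marginal cost = private MC − MEB = 9.98 + 2.26Q.
Set SMC = demand: 9.98 + 2.26Q = 75.20 - 0.67Q → Q* = 22.2594.
The welfare-loss triangle has base |Q_m − Q*| and height MEB(Q_m) (the vertical gap between SMC and demand is zero at Q* and MEB at Q_m).
DWL = ½ × 5.6453 × 16.5405 = 46.6880.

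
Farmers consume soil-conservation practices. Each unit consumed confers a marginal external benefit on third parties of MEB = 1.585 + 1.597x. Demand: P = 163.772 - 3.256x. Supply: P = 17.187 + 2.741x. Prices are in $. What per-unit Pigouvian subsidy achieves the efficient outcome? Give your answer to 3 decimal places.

subsidy = $55.364 per unit

Social marginal benefit = demand + MEB = 165.357 - 1.659x.
Set SMB = MC: 165.357 - 1.659x = 17.187 + 2.741x → x* = 33.6750.
The Pigouvian subsidy equals MEB at x*: 1.585 + 1.597×33.6750 = 55.3640.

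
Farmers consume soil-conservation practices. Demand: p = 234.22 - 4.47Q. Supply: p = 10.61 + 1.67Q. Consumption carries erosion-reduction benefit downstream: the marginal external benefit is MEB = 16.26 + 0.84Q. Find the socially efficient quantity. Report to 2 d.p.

Social marginal benefit = demand + MEB = 250.48 - 3.63Q.
Set SMB = MC: 250.48 - 3.63Q = 10.61 + 1.67Q → Q* = 45.2585.

Q* = 45.26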